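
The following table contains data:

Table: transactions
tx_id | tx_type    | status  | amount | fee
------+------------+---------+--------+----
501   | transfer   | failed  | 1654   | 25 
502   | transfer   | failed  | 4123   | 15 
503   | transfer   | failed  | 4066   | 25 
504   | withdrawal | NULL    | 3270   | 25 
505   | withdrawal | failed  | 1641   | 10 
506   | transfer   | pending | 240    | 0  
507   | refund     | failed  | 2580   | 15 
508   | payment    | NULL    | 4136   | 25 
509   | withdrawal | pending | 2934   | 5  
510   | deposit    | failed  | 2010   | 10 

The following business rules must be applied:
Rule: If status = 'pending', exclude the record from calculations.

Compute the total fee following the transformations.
150

Step 1: Identify records where status = 'pending'
Step 2: The excluded records sum to 5
Step 3: Original total fee = 155
Step 4: Remaining total = 155 - 5 = 150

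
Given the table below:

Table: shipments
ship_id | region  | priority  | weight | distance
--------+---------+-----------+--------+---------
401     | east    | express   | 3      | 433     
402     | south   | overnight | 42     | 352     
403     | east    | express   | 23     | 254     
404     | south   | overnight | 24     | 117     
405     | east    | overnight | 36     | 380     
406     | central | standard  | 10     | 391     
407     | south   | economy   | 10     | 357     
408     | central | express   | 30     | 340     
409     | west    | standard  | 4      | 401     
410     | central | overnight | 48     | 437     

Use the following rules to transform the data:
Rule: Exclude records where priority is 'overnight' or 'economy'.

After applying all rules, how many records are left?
5

Step 1: Count records to exclude
  - 4 (overnight) + 1 (economy) = 5 records
Step 2: Total records: 10
Step 3: Remaining = 10 - 5 = 5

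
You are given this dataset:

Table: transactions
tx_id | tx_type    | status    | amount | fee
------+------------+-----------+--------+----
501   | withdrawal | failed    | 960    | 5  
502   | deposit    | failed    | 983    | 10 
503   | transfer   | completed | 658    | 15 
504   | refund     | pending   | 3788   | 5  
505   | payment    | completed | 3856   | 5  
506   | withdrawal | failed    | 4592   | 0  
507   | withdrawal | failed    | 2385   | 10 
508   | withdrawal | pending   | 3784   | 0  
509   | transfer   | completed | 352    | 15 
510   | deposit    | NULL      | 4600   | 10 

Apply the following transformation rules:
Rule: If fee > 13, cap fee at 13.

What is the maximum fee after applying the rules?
13

Step 1: Original maximum fee = 15
Step 2: Apply cap at 13
Step 3: 2 records had fee > 13 and were capped
Step 4: Maximum after transformation = 13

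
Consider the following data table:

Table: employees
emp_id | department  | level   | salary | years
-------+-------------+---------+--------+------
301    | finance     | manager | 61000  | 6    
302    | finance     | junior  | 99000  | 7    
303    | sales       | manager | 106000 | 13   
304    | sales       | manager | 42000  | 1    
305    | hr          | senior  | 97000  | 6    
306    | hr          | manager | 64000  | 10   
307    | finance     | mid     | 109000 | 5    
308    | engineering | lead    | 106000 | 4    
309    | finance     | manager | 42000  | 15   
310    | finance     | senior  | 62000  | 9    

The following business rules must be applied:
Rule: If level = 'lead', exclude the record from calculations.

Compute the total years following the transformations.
72

Step 1: Identify records where level = 'lead'
Step 2: The excluded records sum to 4
Step 3: Original total years = 76
Step 4: Remaining total = 76 - 4 = 72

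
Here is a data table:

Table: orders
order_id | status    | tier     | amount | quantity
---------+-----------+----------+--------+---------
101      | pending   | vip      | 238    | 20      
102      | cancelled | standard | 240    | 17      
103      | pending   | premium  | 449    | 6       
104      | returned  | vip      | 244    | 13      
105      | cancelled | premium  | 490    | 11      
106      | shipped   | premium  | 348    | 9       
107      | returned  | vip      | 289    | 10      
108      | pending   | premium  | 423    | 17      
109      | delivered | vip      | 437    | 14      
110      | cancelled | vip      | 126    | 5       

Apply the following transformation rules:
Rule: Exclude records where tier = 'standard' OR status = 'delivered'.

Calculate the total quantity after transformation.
91

Step 1: Find records where tier = 'standard' OR status = 'delivered'
Step 2: 2 records match, summing to 31
Step 3: Original sum: 122
Step 4: Remaining sum = 122 - 31 = 91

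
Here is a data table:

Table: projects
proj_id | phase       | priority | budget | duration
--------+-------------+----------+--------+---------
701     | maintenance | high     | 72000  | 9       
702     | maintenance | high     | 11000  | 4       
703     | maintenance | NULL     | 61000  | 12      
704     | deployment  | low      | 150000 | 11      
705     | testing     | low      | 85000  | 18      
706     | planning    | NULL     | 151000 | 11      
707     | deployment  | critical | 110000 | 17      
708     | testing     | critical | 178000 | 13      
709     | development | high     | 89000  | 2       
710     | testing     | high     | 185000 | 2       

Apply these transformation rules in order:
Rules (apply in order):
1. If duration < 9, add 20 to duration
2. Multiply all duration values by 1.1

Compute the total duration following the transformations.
174.9

Step 1: Apply Rule 1 - Add 20 to records with duration < 9
  - 3 records affected: 8 + (3 × 20) = 68
  - Unaffected records: 91
  - Sum after Rule 1: 159
Step 2: Apply Rule 2 - Multiply all by 1.1
  - 159 × 1.1 = 174.9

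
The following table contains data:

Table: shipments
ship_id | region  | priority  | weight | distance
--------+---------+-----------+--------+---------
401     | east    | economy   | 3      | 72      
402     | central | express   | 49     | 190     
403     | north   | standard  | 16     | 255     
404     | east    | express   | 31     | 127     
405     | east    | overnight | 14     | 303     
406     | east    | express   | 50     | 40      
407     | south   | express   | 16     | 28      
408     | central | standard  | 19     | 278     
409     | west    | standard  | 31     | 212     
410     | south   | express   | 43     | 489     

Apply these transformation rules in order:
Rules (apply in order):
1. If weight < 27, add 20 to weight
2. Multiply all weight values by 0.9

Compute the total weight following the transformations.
334.8

Step 1: Apply Rule 1 - Add 20 to records with weight < 27
  - 5 records affected: 68 + (5 × 20) = 168
  - Unaffected records: 204
  - Sum after Rule 1: 372
Step 2: Apply Rule 2 - Multiply all by 0.9
  - 372 × 0.9 = 334.8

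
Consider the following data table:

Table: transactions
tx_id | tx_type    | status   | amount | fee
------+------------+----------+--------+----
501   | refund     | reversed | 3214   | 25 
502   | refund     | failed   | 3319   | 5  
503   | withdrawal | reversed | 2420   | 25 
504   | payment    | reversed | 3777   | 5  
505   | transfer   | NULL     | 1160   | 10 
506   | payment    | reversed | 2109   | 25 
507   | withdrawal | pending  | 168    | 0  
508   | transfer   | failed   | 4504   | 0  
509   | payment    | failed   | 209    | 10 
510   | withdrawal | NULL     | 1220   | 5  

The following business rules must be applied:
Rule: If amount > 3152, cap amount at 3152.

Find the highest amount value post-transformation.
3152

Step 1: Original maximum amount = 4504
Step 2: Apply cap at 3152
Step 3: 4 records had amount > 3152 and were capped
Step 4: Maximum after transformation = 3152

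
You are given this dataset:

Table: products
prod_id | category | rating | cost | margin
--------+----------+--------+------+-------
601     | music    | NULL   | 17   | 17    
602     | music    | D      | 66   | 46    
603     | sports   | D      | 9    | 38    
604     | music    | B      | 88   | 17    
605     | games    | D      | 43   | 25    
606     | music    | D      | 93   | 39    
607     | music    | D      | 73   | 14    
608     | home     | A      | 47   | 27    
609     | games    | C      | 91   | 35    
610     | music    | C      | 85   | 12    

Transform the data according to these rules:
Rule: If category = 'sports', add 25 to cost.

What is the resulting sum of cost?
637

Step 1: Count records where category = 'sports': 1
Step 2: Total bonus added: 1 × 25 = 25
Step 3: Original sum of cost: 612
Step 4: Final sum = 612 + 25 = 637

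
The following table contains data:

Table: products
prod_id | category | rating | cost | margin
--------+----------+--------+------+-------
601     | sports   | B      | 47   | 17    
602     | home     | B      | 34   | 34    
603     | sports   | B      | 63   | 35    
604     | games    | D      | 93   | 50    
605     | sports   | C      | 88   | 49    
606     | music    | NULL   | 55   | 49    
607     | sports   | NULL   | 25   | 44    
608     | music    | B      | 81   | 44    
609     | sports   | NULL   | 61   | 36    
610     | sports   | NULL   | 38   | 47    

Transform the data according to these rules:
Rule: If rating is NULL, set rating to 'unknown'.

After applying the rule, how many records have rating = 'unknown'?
4

Step 1: Count records where rating IS NULL
Step 2: Found 4 records with NULL rating
Step 3: These records will have rating set to 'unknown'
Step 4: Records already having rating = 'unknown': 0
Step 5: Answer: 4 + 0 = 4 records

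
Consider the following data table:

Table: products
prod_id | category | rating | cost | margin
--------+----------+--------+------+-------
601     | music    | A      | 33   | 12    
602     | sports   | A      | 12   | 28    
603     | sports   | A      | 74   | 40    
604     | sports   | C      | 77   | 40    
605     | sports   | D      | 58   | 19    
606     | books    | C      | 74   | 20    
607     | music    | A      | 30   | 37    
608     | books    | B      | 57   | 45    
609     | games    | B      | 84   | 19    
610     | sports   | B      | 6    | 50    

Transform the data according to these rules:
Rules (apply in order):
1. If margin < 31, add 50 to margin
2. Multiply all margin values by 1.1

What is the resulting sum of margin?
616.0

Step 1: Apply Rule 1 - Add 50 to records with margin < 31
  - 5 records affected: 98 + (5 × 50) = 348
  - Unaffected records: 212
  - Sum after Rule 1: 560
Step 2: Apply Rule 2 - Multiply all by 1.1
  - 560 × 1.1 = 616.0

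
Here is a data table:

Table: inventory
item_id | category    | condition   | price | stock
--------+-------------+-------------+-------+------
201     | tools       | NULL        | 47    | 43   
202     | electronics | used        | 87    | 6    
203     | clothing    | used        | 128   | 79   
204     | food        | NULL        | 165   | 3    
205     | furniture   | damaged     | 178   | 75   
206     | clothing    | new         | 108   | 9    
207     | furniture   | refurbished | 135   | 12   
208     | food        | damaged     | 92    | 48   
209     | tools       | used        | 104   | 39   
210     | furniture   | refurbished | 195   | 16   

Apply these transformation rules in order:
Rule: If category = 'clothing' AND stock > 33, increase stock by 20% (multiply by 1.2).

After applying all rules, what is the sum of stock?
345.8

Step 1: Find records where category = 'clothing' AND stock > 33
Step 2: 1 records match, summing to 79
Step 3: After multiplier: 79 × 1.2 = 94.8
Step 4: Unaffected records sum: 251
Step 5: Final sum = 94.8 + 251 = 345.8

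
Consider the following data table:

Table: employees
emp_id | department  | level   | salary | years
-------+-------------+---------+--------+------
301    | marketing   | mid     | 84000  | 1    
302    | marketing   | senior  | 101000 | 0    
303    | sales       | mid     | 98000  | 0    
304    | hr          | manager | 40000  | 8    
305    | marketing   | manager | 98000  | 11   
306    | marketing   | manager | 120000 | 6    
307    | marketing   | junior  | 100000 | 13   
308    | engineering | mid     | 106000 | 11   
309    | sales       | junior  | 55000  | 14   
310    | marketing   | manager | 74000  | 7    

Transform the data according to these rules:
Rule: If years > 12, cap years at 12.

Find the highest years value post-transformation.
12

Step 1: Original maximum years = 14
Step 2: Apply cap at 12
Step 3: 2 records had years > 12 and were capped
Step 4: Maximum after transformation = 12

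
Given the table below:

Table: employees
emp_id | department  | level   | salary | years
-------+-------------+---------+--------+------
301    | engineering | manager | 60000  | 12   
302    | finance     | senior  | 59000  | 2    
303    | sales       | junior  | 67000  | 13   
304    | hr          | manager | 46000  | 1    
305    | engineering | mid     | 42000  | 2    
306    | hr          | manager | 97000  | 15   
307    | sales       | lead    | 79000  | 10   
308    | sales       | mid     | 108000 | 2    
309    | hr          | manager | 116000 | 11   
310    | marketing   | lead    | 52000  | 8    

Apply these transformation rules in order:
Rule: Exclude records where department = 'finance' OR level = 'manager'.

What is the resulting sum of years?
35

Step 1: Find records where department = 'finance' OR level = 'manager'
Step 2: 5 records match, summing to 41
Step 3: Original sum: 76
Step 4: Remaining sum = 76 - 41 = 35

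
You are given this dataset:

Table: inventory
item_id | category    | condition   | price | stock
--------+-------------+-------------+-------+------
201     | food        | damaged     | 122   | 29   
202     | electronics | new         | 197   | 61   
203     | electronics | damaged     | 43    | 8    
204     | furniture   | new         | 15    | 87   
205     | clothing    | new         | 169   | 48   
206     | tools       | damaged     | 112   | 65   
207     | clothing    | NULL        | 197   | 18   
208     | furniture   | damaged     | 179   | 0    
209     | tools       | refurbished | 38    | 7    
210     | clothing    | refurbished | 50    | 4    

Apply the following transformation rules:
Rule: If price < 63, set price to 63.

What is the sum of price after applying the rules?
1228

Step 1: 4 records have price < 63
Step 2: These records originally summed to 146
Step 3: After setting to minimum: 4 × 63 = 252
Step 4: Unaffected records sum: 976
Step 5: Final sum = 252 + 976 = 1228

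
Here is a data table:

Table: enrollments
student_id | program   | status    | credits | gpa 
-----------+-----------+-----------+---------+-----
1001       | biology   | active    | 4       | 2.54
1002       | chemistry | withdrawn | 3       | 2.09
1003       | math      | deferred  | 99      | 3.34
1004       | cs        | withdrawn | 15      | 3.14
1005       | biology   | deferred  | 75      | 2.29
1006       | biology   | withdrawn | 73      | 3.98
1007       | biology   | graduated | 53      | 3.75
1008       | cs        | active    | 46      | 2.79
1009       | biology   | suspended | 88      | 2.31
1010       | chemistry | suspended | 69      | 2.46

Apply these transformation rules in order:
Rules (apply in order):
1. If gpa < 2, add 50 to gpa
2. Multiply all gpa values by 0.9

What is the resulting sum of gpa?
25.82

Step 1: Apply Rule 1 - Add 50 to records with gpa < 2
  - 0 records affected: 0 + (0 × 50) = 0
  - Unaffected records: 28.69
  - Sum after Rule 1: 28.69
Step 2: Apply Rule 2 - Multiply all by 0.9
  - 28.69 × 0.9 = 25.82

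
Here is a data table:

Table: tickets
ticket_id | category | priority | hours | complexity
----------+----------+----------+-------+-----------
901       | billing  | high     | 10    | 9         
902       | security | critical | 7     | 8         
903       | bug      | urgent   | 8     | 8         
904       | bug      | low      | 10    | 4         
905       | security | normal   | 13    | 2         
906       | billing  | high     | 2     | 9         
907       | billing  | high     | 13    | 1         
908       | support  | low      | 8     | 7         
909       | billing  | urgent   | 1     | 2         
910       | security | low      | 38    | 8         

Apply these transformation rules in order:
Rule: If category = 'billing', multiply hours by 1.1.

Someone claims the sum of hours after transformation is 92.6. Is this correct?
No, the correct result is 112.6.

Step 1: Calculate the correct sum after transformation
Step 2: Apply multiplier 1.1 to records where category = 'billing'
Step 3: Correct result = 112.6
Step 4: Claimed result = 92.6
Step 5: 112.6 ≠ 92.6
Conclusion: The claimed result is incorrect. The correct answer is 112.6.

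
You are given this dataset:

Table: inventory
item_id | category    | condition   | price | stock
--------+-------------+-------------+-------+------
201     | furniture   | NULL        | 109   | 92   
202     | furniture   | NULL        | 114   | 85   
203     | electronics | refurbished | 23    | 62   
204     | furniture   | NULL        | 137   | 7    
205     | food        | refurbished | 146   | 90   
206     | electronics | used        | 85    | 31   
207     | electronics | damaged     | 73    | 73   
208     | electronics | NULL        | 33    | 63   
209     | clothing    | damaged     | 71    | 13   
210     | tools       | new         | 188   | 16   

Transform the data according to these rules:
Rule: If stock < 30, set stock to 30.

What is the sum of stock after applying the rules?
586

Step 1: 3 records have stock < 30
Step 2: These records originally summed to 36
Step 3: After setting to minimum: 3 × 30 = 90
Step 4: Unaffected records sum: 496
Step 5: Final sum = 90 + 496 = 586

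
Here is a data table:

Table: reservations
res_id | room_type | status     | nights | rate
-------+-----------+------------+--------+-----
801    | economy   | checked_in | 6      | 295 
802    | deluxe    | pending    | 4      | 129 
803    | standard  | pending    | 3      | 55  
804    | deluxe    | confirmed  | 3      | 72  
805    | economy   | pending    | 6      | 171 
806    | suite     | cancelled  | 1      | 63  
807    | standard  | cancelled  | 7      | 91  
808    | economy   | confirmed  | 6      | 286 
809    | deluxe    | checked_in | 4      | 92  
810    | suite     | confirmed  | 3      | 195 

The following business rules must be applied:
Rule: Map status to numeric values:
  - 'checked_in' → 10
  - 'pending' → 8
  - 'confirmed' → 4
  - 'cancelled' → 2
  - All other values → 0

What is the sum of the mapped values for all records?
60

Step 1: Apply mapping to each record
Step 2: Count by status:
  'checked_in': 2 records × 10 = 20
  'pending': 3 records × 8 = 24
  'confirmed': 3 records × 4 = 12
  'cancelled': 2 records × 2 = 4
Step 3: Sum all mapped values = 60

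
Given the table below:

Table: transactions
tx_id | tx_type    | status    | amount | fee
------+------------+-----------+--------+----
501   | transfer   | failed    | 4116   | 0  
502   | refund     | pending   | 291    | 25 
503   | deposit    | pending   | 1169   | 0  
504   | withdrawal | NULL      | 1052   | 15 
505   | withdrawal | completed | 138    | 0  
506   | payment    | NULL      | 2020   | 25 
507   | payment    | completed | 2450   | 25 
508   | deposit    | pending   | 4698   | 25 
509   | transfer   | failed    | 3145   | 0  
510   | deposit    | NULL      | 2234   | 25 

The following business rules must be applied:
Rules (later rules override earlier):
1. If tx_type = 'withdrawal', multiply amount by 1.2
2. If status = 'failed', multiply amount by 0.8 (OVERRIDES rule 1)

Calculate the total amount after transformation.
20098.8

Step 1: Rule 2 takes priority for records with status = 'failed'
  - 2 records: 7261 × 0.8 = 5808.8
Step 2: Rule 1 applies to remaining records with tx_type = 'withdrawal'
  - 2 records: 1190 × 1.2 = 1428.0
Step 3: Other records unchanged: 12862
Step 4: Final sum = 5808.8 + 1428.0 + 12862 = 20098.8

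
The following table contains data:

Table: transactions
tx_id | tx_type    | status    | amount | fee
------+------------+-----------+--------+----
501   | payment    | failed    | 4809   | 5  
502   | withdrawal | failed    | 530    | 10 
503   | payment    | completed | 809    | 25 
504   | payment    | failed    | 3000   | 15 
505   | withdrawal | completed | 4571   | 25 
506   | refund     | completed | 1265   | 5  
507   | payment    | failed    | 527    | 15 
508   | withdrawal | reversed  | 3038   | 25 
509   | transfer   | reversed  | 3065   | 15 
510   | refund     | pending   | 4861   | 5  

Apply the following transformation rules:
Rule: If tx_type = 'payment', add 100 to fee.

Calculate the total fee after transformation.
545

Step 1: Count records where tx_type = 'payment': 4
Step 2: Total bonus added: 4 × 100 = 400
Step 3: Original sum of fee: 145
Step 4: Final sum = 145 + 400 = 545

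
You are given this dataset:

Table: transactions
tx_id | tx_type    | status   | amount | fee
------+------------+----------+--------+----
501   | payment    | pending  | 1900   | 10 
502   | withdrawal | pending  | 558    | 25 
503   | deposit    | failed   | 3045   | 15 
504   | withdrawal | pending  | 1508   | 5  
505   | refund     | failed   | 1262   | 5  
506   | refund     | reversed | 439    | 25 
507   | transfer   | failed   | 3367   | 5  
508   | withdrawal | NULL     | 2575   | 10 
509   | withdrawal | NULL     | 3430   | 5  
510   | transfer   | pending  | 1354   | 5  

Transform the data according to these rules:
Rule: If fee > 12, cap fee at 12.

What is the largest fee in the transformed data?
12

Step 1: Original maximum fee = 25
Step 2: Apply cap at 12
Step 3: 3 records had fee > 12 and were capped
Step 4: Maximum after transformation = 12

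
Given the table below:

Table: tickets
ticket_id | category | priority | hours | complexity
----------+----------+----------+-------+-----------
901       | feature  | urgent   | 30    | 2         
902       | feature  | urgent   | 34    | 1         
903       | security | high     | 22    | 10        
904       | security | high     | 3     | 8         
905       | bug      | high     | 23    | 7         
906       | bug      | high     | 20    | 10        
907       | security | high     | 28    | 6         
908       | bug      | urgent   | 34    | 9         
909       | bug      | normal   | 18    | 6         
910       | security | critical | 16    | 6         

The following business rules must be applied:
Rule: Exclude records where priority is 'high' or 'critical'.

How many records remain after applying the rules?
4

Step 1: Count records to exclude
  - 5 (high) + 1 (critical) = 6 records
Step 2: Total records: 10
Step 3: Remaining = 10 - 6 = 4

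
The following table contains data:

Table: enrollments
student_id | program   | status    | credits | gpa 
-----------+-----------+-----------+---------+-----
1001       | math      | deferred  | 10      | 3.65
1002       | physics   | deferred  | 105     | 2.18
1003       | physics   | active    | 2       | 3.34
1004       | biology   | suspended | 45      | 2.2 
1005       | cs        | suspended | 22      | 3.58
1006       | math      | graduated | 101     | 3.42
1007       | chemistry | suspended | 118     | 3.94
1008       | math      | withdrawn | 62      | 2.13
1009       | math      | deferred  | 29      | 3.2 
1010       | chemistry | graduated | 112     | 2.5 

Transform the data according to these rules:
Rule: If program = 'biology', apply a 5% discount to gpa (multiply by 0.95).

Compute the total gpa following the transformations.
30.03

Step 1: Records with program = 'biology' have total gpa = 2.2
Step 2: Apply multiplier: 2.2 × 0.95 = 2.09
Step 3: Other records total: 27.94
Step 4: Final sum = 2.09 + 27.94 = 30.03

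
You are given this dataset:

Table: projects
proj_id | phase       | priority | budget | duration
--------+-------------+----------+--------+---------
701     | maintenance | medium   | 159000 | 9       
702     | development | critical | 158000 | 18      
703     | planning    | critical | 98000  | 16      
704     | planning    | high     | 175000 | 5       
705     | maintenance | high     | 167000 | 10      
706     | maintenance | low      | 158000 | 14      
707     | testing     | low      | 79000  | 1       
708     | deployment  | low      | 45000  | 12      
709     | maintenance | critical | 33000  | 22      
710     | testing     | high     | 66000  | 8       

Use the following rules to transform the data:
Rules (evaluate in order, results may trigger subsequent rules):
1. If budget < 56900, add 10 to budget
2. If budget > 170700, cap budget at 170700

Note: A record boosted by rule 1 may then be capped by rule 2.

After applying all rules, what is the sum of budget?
1133720

Step 1: Apply rule 1 to records with budget < 56900
  - 2 records get bonus of 10
  - Of these, 0 records then exceed 170700 and get capped
Step 2: Apply rule 2 to records with budget > 170700
  - 1 records (original) are capped
Step 3: Calculate final sum = 1133720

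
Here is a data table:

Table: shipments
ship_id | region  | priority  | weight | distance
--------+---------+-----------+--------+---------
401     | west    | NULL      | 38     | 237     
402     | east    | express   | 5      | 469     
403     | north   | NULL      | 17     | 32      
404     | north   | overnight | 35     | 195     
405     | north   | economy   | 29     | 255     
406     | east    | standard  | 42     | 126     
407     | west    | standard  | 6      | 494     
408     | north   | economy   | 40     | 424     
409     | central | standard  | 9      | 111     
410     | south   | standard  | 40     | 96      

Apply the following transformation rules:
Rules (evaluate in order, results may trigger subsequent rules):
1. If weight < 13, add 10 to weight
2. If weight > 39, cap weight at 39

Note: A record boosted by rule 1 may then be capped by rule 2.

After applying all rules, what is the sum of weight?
286

Step 1: Apply rule 1 to records with weight < 13
  - 3 records get bonus of 10
  - Of these, 0 records then exceed 39 and get capped
Step 2: Apply rule 2 to records with weight > 39
  - 3 records (original) are capped
Step 3: Calculate final sum = 286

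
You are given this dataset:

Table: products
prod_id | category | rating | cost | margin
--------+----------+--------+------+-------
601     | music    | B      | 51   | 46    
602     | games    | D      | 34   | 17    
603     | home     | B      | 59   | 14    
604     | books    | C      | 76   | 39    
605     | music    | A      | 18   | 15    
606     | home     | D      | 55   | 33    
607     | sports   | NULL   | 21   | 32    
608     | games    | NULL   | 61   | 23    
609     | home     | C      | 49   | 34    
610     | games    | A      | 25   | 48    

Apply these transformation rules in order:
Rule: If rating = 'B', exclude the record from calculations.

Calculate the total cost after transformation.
339

Step 1: Identify records where rating = 'B'
Step 2: The excluded records sum to 110
Step 3: Original total cost = 449
Step 4: Remaining total = 449 - 110 = 339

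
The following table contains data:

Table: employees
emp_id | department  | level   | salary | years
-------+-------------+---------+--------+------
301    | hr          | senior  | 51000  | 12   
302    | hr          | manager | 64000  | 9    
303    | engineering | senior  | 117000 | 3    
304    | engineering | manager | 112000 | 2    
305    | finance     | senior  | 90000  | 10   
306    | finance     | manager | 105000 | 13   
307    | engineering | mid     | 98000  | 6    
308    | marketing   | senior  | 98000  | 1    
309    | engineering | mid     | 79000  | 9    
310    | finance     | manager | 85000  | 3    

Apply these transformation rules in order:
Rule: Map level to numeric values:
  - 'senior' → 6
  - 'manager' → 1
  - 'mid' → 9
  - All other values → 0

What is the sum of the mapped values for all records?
46

Step 1: Apply mapping to each record
Step 2: Count by status:
  'senior': 4 records × 6 = 24
  'manager': 4 records × 1 = 4
  'mid': 2 records × 9 = 18
Step 3: Sum all mapped values = 46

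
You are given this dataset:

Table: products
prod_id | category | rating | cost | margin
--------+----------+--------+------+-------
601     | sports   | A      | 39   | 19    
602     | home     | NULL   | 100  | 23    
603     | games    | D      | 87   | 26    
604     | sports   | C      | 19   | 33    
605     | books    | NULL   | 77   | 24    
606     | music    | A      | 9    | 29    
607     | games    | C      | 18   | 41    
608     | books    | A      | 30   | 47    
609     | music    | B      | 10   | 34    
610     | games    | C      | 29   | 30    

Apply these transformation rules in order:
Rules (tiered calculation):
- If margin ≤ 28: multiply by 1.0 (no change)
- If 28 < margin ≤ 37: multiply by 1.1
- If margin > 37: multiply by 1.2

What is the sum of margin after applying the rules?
336.2

Step 1: Tier 1 (margin ≤ 28): 4 records, sum = 92 × 1.0 = 92.0
Step 2: Tier 2 (28 < margin ≤ 37): 4 records, sum = 126 × 1.1 = 138.6
Step 3: Tier 3 (margin > 37): 2 records, sum = 88 × 1.2 = 105.6
Step 4: Final sum = 92.0 + 138.6 + 105.6 = 336.2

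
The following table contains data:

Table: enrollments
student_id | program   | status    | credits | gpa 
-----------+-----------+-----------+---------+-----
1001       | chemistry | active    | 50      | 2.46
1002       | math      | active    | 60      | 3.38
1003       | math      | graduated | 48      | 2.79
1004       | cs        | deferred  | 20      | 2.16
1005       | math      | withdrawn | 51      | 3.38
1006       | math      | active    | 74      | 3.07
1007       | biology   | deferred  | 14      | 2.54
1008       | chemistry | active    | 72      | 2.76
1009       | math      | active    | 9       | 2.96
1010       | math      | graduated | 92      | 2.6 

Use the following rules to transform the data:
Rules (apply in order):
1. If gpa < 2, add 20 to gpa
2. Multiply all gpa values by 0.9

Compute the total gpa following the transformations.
25.29

Step 1: Apply Rule 1 - Add 20 to records with gpa < 2
  - 0 records affected: 0 + (0 × 20) = 0
  - Unaffected records: 28.1
  - Sum after Rule 1: 28.1
Step 2: Apply Rule 2 - Multiply all by 0.9
  - 28.1 × 0.9 = 25.29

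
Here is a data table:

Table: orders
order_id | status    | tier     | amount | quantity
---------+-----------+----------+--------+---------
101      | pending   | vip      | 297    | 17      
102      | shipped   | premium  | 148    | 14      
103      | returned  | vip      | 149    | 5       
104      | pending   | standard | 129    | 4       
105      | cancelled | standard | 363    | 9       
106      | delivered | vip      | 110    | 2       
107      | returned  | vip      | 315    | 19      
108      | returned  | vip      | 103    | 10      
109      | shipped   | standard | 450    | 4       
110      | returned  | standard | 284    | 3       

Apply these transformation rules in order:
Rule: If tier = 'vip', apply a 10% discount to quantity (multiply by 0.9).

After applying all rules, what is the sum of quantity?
81.7

Step 1: Records with tier = 'vip' have total quantity = 53
Step 2: Apply multiplier: 53 × 0.9 = 47.7
Step 3: Other records total: 34
Step 4: Final sum = 47.7 + 34 = 81.7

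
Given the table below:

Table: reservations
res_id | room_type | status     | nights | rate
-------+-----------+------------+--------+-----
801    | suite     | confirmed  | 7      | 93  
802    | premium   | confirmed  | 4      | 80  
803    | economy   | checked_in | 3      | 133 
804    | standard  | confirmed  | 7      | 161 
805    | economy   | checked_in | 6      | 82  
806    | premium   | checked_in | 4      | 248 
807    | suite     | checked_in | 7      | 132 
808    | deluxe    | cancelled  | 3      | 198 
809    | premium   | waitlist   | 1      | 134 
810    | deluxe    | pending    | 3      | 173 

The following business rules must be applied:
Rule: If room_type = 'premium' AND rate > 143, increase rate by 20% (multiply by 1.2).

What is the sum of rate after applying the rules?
1483.6

Step 1: Find records where room_type = 'premium' AND rate > 143
Step 2: 1 records match, summing to 248
Step 3: After multiplier: 248 × 1.2 = 297.6
Step 4: Unaffected records sum: 1186
Step 5: Final sum = 297.6 + 1186 = 1483.6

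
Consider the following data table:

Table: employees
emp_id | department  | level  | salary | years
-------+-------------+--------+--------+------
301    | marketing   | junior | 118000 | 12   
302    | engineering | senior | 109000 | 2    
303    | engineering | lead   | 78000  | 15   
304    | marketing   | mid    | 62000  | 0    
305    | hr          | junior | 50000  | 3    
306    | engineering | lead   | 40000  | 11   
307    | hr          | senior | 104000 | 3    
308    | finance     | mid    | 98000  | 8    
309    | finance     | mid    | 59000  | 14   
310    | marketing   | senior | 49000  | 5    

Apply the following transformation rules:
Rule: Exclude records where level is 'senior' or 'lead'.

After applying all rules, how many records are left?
5

Step 1: Count records to exclude
  - 3 (senior) + 2 (lead) = 5 records
Step 2: Total records: 10
Step 3: Remaining = 10 - 5 = 5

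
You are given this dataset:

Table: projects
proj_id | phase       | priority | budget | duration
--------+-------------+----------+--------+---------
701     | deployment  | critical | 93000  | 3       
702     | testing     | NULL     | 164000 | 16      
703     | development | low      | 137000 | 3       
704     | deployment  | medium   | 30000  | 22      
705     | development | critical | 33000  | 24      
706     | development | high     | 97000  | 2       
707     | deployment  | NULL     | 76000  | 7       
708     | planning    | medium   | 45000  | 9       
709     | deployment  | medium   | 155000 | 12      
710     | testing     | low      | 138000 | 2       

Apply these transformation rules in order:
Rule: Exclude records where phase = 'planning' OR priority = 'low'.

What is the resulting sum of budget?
648000

Step 1: Find records where phase = 'planning' OR priority = 'low'
Step 2: 3 records match, summing to 320000
Step 3: Original sum: 968000
Step 4: Remaining sum = 968000 - 320000 = 648000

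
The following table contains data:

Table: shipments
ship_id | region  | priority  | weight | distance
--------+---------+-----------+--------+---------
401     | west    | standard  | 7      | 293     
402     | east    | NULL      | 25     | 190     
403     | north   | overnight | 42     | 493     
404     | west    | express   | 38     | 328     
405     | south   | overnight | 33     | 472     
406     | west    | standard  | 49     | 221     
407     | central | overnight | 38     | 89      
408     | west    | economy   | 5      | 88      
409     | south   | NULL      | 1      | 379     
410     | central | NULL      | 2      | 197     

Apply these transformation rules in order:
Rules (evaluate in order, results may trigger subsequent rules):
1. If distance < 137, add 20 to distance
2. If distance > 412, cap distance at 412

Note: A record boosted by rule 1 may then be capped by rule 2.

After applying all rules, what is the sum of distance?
2649

Step 1: Apply rule 1 to records with distance < 137
  - 2 records get bonus of 20
  - Of these, 0 records then exceed 412 and get capped
Step 2: Apply rule 2 to records with distance > 412
  - 2 records (original) are capped
Step 3: Calculate final sum = 2649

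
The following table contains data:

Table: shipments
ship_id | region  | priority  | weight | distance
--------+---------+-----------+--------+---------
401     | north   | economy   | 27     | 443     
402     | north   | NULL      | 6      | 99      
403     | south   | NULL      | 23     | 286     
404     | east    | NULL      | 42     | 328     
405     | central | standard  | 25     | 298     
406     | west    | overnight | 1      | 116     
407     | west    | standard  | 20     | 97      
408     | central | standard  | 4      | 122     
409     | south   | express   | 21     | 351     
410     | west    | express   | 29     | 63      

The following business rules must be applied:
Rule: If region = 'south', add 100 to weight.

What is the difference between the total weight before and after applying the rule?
200

Step 1: Original sum of weight = 198
Step 2: 2 records have region = 'south'
Step 3: Each affected record changes by 100
Step 4: Total change = 2 × 100 = 200
Step 5: New sum = 198 + 200 = 398
Step 6: Difference = |398 - 198| = 200
        (Sum increased by 200)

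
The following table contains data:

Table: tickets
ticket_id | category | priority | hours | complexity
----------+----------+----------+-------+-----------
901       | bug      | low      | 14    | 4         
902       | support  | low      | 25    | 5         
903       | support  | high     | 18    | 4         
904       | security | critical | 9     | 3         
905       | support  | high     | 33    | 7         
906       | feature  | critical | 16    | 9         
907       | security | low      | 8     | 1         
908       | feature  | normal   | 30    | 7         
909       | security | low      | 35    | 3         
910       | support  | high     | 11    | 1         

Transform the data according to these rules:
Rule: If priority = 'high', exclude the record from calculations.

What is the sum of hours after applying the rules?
137

Step 1: Identify records where priority = 'high'
Step 2: The excluded records sum to 62
Step 3: Original total hours = 199
Step 4: Remaining total = 199 - 62 = 137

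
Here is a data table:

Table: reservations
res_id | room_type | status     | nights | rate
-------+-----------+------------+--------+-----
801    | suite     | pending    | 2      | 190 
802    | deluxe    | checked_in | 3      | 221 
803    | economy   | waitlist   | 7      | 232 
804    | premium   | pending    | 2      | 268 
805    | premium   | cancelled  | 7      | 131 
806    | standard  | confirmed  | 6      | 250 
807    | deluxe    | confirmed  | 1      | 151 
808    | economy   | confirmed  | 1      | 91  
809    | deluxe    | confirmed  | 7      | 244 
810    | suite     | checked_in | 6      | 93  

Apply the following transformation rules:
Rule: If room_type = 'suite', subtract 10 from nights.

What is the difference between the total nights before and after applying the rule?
20

Step 1: Original sum of nights = 42
Step 2: 2 records have room_type = 'suite'
Step 3: Each affected record changes by -10
Step 4: Total change = 2 × -10 = -20
Step 5: New sum = 42 + -20 = 22
Step 6: Difference = |22 - 42| = 20
        (Sum decreased by 20)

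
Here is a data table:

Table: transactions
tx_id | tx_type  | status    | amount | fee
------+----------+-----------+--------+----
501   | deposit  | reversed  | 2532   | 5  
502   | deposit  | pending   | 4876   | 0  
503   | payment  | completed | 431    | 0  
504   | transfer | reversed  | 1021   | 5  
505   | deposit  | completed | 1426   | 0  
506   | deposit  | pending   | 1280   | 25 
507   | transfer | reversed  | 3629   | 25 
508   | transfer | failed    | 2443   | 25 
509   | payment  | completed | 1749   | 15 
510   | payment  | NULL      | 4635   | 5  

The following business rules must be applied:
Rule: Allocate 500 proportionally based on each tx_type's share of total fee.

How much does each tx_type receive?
deposit: 142.86, payment: 95.24, transfer: 261.9

Step 1: Calculate total fee = 105
Step 2: Calculate each tx_type's proportion:
  deposit: 30/105 = 28.57% → 142.86
  payment: 20/105 = 19.05% → 95.24
  transfer: 55/105 = 52.38% → 261.9
Step 3: Verify: sum of allocations ≈ 500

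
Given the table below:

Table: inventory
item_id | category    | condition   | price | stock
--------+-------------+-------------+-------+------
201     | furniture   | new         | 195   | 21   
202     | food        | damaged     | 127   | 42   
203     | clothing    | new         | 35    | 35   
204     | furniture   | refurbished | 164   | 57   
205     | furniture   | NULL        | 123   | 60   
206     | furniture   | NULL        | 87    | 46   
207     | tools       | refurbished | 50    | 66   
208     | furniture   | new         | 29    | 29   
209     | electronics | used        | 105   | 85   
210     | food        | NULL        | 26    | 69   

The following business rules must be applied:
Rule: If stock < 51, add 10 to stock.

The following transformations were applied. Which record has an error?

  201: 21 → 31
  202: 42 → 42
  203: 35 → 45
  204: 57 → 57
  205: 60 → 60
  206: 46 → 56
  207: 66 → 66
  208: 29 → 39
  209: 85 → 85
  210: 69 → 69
Record 202 has an error. The correct transformed value should be 52, not 42.

Step 1: Check each record against the rule
Step 2: Record 202 has stock = 42
Step 3: Since 42 < 51, the bonus should have been applied
Step 4: Correct value = 52, but claimed value = 42
Conclusion: Record 202 has the error.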